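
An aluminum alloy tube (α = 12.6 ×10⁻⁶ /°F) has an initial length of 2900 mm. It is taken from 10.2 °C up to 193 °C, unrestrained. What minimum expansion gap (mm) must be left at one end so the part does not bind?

Convert α: 12.6×10⁻⁶/°F × (9/5) = 22.7×10⁻⁶/K.
ΔT = 193 − 10.2 = 182.8 K.
ΔL = α·L₀·ΔT = 22.7×10⁻⁶ × 2900 mm × 182.8 K = 12.0 mm.

12.0 mm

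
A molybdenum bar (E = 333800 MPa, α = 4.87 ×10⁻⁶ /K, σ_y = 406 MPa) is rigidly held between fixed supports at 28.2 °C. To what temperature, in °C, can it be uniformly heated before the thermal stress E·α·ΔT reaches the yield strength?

278 °C

E = 333800 MPa = 333.8 GPa.
E·α·ΔT = 406.0 MPa ⇒ ΔT = 406.0 / (333.8×10³ × 4.87×10⁻⁶) = 249.8 K.
T = 28.2 + 249.8 = 278.0 °C.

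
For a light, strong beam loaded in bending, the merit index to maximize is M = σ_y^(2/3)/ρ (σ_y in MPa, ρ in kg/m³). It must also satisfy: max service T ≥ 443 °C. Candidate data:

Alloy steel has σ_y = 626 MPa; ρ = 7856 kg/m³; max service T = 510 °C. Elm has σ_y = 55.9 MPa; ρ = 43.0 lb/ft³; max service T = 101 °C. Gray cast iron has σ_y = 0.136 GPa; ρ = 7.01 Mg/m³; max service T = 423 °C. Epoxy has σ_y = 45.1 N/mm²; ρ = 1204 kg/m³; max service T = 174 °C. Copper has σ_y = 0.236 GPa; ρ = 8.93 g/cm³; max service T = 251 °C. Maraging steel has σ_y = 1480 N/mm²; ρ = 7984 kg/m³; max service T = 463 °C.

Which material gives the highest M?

Screen on constraints: max service T ≥ 443 °C. Survivors: alloy steel, maraging steel.
After converting to SI:
  alloy steel: σ_y = 626.0 MPa, ρ = 7856 kg/m³
  maraging steel: σ_y = 1480 MPa, ρ = 7984 kg/m³
  maraging steel: M = 16.3×10⁻³
  alloy steel: M = 9.31×10⁻³
Highest index: maraging steel.

maraging steel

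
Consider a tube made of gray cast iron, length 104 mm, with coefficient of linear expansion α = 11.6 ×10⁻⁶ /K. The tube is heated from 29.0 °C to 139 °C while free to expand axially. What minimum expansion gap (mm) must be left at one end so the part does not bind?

ΔT = 139 − 29.0 = 110.0 K.
ΔL = α·L₀·ΔT = 11.6×10⁻⁶ × 104 mm × 110.0 K = 0.133 mm.

0.133 mm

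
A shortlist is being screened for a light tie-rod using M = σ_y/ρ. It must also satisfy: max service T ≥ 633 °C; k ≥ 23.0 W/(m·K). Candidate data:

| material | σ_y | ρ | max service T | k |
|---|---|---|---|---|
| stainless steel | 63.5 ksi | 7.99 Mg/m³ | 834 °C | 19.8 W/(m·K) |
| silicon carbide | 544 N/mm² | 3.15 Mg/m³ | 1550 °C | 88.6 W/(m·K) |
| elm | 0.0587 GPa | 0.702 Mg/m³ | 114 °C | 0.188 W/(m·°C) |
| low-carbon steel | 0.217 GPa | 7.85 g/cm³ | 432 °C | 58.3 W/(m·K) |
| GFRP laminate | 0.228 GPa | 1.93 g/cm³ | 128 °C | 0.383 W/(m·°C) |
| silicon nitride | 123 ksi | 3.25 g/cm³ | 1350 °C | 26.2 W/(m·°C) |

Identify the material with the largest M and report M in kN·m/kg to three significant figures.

silicon nitride, M = 261 kN·m/kg

Screen on constraints: max service T ≥ 633 °C; k ≥ 23.0 W/(m·K). Survivors: silicon carbide, silicon nitride.
In SI units:
  silicon carbide: σ_y = 544.0 MPa, ρ = 3150 kg/m³
  silicon nitride: σ_y = 848.1 MPa, ρ = 3250 kg/m³
  silicon nitride: M = 261 kN·m/kg
  silicon carbide: M = 173 kN·m/kg
The maximum is for silicon nitride.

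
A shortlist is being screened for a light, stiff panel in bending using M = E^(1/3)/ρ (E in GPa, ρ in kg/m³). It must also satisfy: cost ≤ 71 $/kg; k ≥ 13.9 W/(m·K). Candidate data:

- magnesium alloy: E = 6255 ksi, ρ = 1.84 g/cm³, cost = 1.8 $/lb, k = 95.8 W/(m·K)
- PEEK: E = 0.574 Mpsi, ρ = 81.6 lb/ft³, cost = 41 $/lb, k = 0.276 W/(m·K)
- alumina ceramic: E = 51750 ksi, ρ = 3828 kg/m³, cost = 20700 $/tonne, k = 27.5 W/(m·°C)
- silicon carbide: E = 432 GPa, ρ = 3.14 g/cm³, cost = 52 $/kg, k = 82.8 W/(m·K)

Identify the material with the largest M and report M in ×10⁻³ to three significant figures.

silicon carbide, M = 2.41×10⁻³

Screen on constraints: cost ≤ 71 $/kg; k ≥ 13.9 W/(m·K). Survivors: magnesium alloy, alumina ceramic, silicon carbide.
Putting every candidate on a common basis:
  magnesium alloy: E = 43.13 GPa, ρ = 1840 kg/m³
  alumina ceramic: E = 356.8 GPa, ρ = 3828 kg/m³
  silicon carbide: E = 432.0 GPa, ρ = 3140 kg/m³
  silicon carbide: M = 2.41×10⁻³
  magnesium alloy: M = 1.91×10⁻³
  alumina ceramic: M = 1.85×10⁻³
The maximum is for silicon carbide.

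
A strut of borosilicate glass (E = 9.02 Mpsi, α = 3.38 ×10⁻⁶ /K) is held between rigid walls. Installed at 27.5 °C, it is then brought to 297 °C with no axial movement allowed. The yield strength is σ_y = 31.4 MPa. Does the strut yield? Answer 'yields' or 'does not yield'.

yields

E = 9.02 Mpsi = 62.19 GPa.
ΔT = 269.5 K. Constrained thermal stress σ = E·α·ΔT = 62.19×10³ MPa × 3.38×10⁻⁶ × 269.5 = 56.7 MPa (compressive).
Compare to σ_y = 31.4 MPa: σ ≥ σ_y, so it yields.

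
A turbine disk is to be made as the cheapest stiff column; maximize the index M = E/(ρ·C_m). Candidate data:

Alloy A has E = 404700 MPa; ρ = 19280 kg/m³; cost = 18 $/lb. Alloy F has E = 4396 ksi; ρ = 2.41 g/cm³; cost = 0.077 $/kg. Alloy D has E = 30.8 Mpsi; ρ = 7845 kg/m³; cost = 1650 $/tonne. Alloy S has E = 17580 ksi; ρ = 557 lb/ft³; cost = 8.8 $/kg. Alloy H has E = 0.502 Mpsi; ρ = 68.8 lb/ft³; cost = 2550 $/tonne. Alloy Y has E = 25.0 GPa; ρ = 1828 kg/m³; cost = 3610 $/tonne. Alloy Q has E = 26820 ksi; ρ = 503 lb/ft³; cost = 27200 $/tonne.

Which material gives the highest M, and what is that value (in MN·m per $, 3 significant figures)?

alloy F, M = 163 MN·m per $

Putting every candidate on a common basis:
  alloy A: E = 404.7 GPa, ρ = 19280 kg/m³, cost = 39.68 $/kg
  alloy F: E = 30.31 GPa, ρ = 2410 kg/m³, cost = 0.07700 $/kg
  alloy D: E = 212.4 GPa, ρ = 7845 kg/m³, cost = 1.650 $/kg
  alloy S: E = 121.2 GPa, ρ = 8922 kg/m³, cost = 8.800 $/kg
  alloy H: E = 3.461 GPa, ρ = 1102 kg/m³, cost = 2.550 $/kg
  alloy Y: E = 25.00 GPa, ρ = 1828 kg/m³, cost = 3.610 $/kg
  alloy Q: E = 184.9 GPa, ρ = 8057 kg/m³, cost = 27.20 $/kg
  alloy F: M = 163 MN·m per $
  alloy D: M = 16.4 MN·m per $
  alloy Y: M = 3.79 MN·m per $
  alloy S: M = 1.54 MN·m per $
  alloy H: M = 1.23 MN·m per $
  alloy Q: M = 0.844 MN·m per $
  alloy A: M = 0.529 MN·m per $
Alloy F has the largest M.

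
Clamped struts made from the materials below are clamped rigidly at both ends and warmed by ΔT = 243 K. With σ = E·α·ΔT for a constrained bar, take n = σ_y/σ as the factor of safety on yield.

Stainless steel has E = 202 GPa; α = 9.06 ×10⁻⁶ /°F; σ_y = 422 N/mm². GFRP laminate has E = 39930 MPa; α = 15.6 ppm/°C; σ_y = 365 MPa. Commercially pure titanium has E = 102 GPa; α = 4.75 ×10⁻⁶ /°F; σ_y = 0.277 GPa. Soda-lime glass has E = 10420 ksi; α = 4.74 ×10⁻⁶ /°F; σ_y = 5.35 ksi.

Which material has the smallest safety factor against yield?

soda-lime glass

Per material, after unit conversion:
  stainless steel: E = 202.0, α = 16.3, σ_y = 422.0 → σ = 800 MPa, n = 0.527
  GFRP laminate: E = 39.93, α = 15.6, σ_y = 365.0 → σ = 151 MPa, n = 2.41
  commercially pure titanium: E = 102.0, α = 8.55, σ_y = 277.0 → σ = 212 MPa, n = 1.31
  soda-lime glass: E = 71.84, α = 8.53, σ_y = 36.89 → σ = 149 MPa, n = 0.248
Smallest n: soda-lime glass with n = 0.248.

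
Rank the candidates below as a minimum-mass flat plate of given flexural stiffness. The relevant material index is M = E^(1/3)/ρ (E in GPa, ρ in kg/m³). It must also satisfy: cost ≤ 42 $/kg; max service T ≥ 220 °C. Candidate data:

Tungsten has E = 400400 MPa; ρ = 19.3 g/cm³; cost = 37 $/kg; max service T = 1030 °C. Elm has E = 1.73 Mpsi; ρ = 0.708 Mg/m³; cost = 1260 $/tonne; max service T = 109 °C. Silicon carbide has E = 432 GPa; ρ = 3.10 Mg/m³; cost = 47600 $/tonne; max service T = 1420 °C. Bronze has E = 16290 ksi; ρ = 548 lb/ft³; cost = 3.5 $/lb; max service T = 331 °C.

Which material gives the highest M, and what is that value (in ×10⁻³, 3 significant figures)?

Screen on constraints: cost ≤ 42 $/kg; max service T ≥ 220 °C. Survivors: tungsten, bronze.
Normalizing units and computing the index:
  tungsten: E = 400.4 GPa, ρ = 19300 kg/m³
  bronze: E = 112.3 GPa, ρ = 8778 kg/m³
  bronze: M = 0.550×10⁻³
  tungsten: M = 0.382×10⁻³
Highest index: bronze.

bronze, M = 0.550×10⁻³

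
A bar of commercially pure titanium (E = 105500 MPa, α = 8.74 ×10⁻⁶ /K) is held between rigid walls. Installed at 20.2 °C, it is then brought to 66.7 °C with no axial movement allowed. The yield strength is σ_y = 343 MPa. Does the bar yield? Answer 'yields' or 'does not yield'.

does not yield

E = 105500 MPa = 105.5 GPa.
ΔT = 46.50 K. Constrained thermal stress σ = E·α·ΔT = 105.5×10³ MPa × 8.74×10⁻⁶ × 46.50 = 42.9 MPa (compressive).
Compare to σ_y = 343 MPa: σ < σ_y, so it does not yield.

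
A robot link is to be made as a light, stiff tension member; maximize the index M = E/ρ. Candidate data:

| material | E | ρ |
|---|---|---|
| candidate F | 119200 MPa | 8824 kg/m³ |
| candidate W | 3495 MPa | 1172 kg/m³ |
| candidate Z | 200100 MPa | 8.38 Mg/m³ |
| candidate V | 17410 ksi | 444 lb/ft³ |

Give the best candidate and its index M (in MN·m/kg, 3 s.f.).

Putting every candidate on a common basis:
  candidate F: E = 119.2 GPa, ρ = 8824 kg/m³
  candidate W: E = 3.495 GPa, ρ = 1172 kg/m³
  candidate Z: E = 200.1 GPa, ρ = 8380 kg/m³
  candidate V: E = 120.0 GPa, ρ = 7112 kg/m³
  candidate Z: M = 23.9 MN·m/kg
  candidate V: M = 16.9 MN·m/kg
  candidate F: M = 13.5 MN·m/kg
  candidate W: M = 2.98 MN·m/kg
Highest index: candidate Z.

candidate Z, M = 23.9 MN·m/kg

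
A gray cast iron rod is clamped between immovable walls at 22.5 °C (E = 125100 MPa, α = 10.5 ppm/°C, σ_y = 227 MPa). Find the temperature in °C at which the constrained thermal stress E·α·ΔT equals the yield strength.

195 °C

E = 125100 MPa = 125.1 GPa.
E·α·ΔT = 227.0 MPa ⇒ ΔT = 227.0 / (125.1×10³ × 10.5×10⁻⁶) = 172.8 K.
T = 22.5 + 172.8 = 195.3 °C.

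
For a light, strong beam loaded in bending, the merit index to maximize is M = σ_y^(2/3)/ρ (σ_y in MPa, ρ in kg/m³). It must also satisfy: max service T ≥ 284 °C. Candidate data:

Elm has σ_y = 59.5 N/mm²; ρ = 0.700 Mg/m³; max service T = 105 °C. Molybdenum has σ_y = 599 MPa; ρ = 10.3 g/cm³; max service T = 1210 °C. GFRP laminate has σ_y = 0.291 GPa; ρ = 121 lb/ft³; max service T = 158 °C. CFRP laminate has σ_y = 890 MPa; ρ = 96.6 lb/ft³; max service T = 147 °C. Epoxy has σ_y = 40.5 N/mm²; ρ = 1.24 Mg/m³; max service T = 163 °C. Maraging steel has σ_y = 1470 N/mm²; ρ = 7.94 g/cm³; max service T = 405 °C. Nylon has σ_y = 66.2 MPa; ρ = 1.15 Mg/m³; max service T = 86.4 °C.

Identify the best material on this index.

maraging steel

Screen on constraints: max service T ≥ 284 °C. Survivors: molybdenum, maraging steel.
After converting to SI:
  molybdenum: σ_y = 599.0 MPa, ρ = 10300 kg/m³
  maraging steel: σ_y = 1470 MPa, ρ = 7940 kg/m³
  maraging steel: M = 16.3×10⁻³
  molybdenum: M = 6.90×10⁻³
Maraging steel has the largest M.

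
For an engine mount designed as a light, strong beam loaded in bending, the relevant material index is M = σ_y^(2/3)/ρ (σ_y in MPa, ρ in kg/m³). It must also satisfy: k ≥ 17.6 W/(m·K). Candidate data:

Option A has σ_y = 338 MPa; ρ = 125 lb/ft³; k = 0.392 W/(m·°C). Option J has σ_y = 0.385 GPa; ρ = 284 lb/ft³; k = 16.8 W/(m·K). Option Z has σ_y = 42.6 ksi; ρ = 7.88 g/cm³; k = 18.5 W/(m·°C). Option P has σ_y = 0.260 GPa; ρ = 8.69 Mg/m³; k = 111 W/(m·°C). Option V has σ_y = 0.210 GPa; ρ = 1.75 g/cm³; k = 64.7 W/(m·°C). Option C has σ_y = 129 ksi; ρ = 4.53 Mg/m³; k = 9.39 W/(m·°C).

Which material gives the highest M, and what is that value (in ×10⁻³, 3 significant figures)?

option V, M = 20.2×10⁻³

Screen on constraints: k ≥ 17.6 W/(m·K). Survivors: option Z, option P, option V.
In SI units:
  option Z: σ_y = 293.7 MPa, ρ = 7880 kg/m³
  option P: σ_y = 260.0 MPa, ρ = 8690 kg/m³
  option V: σ_y = 210.0 MPa, ρ = 1750 kg/m³
  option V: M = 20.2×10⁻³
  option Z: M = 5.61×10⁻³
  option P: M = 4.69×10⁻³
The maximum is for option V.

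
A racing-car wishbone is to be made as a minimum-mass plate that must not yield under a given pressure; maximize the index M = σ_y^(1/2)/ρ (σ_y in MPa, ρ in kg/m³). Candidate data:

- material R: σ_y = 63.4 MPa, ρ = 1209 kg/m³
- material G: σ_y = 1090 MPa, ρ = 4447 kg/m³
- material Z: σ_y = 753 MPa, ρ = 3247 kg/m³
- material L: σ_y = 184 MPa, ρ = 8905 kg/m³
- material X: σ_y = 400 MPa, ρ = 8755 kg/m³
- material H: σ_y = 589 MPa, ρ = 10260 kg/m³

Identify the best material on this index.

Computing M directly (units already consistent):
  material Z: M = 8.45×10⁻³
  material G: M = 7.42×10⁻³
  material R: M = 6.59×10⁻³
  material H: M = 2.37×10⁻³
  material X: M = 2.28×10⁻³
  material L: M = 1.52×10⁻³
Material Z has the largest M.

material Z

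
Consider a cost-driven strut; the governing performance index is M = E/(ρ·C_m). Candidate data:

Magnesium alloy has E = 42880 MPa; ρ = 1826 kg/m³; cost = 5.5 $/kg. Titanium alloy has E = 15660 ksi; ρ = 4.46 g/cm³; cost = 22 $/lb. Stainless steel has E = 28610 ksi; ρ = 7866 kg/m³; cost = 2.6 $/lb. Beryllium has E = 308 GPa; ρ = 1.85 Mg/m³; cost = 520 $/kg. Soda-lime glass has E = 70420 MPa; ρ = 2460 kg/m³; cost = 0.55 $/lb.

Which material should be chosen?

soda-lime glass

Putting every candidate on a common basis:
  magnesium alloy: E = 42.88 GPa, ρ = 1826 kg/m³, cost = 5.500 $/kg
  titanium alloy: E = 108.0 GPa, ρ = 4460 kg/m³, cost = 48.50 $/kg
  stainless steel: E = 197.3 GPa, ρ = 7866 kg/m³, cost = 5.732 $/kg
  beryllium: E = 308.0 GPa, ρ = 1850 kg/m³, cost = 520.0 $/kg
  soda-lime glass: E = 70.42 GPa, ρ = 2460 kg/m³, cost = 1.213 $/kg
  soda-lime glass: M = 23.6 MN·m per $
  stainless steel: M = 4.38 MN·m per $
  magnesium alloy: M = 4.27 MN·m per $
  titanium alloy: M = 0.499 MN·m per $
  beryllium: M = 0.320 MN·m per $
Highest index: soda-lime glass.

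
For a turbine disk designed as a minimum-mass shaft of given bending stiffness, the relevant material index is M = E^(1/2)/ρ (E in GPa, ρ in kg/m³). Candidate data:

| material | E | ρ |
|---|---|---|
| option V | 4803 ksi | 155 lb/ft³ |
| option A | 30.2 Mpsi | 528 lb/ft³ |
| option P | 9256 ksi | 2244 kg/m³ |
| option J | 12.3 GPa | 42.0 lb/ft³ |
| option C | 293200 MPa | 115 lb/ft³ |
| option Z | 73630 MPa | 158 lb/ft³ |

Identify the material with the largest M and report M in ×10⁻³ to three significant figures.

option C, M = 9.30×10⁻³

After converting to SI:
  option V: E = 33.12 GPa, ρ = 2483 kg/m³
  option A: E = 208.2 GPa, ρ = 8458 kg/m³
  option P: E = 63.82 GPa, ρ = 2244 kg/m³
  option J: E = 12.30 GPa, ρ = 672.8 kg/m³
  option C: E = 293.2 GPa, ρ = 1842 kg/m³
  option Z: E = 73.63 GPa, ρ = 2531 kg/m³
  option C: M = 9.30×10⁻³
  option J: M = 5.21×10⁻³
  option P: M = 3.56×10⁻³
  option Z: M = 3.39×10⁻³
  option V: M = 2.32×10⁻³
  option A: M = 1.71×10⁻³
Option C has the largest M.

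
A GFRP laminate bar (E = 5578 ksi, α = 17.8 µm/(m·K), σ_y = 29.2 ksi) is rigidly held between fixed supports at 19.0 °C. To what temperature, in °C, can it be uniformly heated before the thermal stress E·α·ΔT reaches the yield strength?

E = 5578 ksi = 38.46 GPa.
σ_y = 29.2 ksi = 201.3 MPa.
E·α·ΔT = 201.3 MPa ⇒ ΔT = 201.3 / (38.46×10³ × 17.8×10⁻⁶) = 294.1 K.
T = 19.0 + 294.1 = 313.1 °C.

313 °C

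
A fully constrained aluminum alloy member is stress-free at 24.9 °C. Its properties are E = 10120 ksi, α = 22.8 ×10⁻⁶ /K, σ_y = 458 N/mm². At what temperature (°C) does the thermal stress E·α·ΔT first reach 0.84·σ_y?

E = 10120 ksi = 69.77 GPa.
σ_y = 458 N/mm² = 458.0 MPa.
E·α·ΔT = 384.7 MPa ⇒ ΔT = 384.7 / (69.77×10³ × 22.8×10⁻⁶) = 241.8 K.
T = 24.9 + 241.8 = 266.7 °C.

267 °C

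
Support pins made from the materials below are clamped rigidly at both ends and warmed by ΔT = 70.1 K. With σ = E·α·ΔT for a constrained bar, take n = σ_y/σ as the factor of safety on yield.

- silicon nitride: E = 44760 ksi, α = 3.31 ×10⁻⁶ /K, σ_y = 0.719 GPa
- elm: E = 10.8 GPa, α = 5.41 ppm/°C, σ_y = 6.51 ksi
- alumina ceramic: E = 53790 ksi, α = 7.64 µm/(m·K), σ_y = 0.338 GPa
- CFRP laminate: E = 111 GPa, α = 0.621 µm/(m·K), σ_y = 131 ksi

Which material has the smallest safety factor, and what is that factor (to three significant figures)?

alumina ceramic, n = 1.70

Converting E to GPa, α to ×10⁻⁶/K, σ_y to MPa, then σ and n for each:
  silicon nitride: E = 308.6, α = 3.31, σ_y = 719.0 → σ = 71.6 MPa, n = 10.0
  elm: E = 10.80, α = 5.41, σ_y = 44.88 → σ = 4.10 MPa, n = 11.0
  alumina ceramic: E = 370.9, α = 7.64, σ_y = 338.0 → σ = 199 MPa, n = 1.70
  CFRP laminate: E = 111.0, α = 0.621, σ_y = 903.2 → σ = 4.83 MPa, n = 187
The minimum is alumina ceramic at n = 1.70.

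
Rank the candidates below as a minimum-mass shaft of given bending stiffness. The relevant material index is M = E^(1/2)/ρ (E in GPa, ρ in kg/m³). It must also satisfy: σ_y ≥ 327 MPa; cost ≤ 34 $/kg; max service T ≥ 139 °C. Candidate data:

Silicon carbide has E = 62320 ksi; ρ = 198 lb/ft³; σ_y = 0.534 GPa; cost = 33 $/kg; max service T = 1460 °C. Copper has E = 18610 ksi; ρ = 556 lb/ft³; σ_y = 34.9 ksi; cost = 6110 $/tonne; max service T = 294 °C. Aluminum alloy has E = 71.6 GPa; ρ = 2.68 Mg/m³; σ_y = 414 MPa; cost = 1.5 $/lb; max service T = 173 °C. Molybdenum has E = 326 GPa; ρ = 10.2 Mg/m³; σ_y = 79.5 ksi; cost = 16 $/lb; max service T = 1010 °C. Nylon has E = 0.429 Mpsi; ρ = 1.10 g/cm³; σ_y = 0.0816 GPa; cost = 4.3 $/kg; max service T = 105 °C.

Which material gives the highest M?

Screen on constraints: σ_y ≥ 327 MPa; cost ≤ 34 $/kg; max service T ≥ 139 °C. Survivors: silicon carbide, aluminum alloy.
Putting every candidate on a common basis:
  silicon carbide: E = 429.7 GPa, ρ = 3172 kg/m³
  aluminum alloy: E = 71.60 GPa, ρ = 2680 kg/m³
  silicon carbide: M = 6.54×10⁻³
  aluminum alloy: M = 3.16×10⁻³
Highest index: silicon carbide.

silicon carbide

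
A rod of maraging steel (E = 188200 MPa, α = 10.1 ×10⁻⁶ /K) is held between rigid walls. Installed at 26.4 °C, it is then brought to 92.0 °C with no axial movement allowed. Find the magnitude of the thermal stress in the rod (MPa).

125 MPa

E = 188200 MPa = 188.2 GPa.
ΔT = 65.60 K. Constrained thermal stress σ = E·α·ΔT = 188.2×10³ MPa × 10.1×10⁻⁶ × 65.60 = 125 MPa (compressive).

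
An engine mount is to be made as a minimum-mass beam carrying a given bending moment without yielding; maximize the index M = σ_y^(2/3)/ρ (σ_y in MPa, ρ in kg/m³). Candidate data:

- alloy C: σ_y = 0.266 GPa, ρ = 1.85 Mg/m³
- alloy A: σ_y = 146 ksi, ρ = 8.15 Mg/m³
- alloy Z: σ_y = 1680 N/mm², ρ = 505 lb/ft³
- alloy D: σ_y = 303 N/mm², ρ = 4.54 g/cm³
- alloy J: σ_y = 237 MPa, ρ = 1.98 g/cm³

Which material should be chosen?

alloy C

After converting to SI:
  alloy C: σ_y = 266.0 MPa, ρ = 1850 kg/m³
  alloy A: σ_y = 1007 MPa, ρ = 8150 kg/m³
  alloy Z: σ_y = 1680 MPa, ρ = 8089 kg/m³
  alloy D: σ_y = 303.0 MPa, ρ = 4540 kg/m³
  alloy J: σ_y = 237.0 MPa, ρ = 1980 kg/m³
  alloy C: M = 22.4×10⁻³
  alloy J: M = 19.3×10⁻³
  alloy Z: M = 17.5×10⁻³
  alloy A: M = 12.3×10⁻³
  alloy D: M = 9.94×10⁻³
The maximum is for alloy C.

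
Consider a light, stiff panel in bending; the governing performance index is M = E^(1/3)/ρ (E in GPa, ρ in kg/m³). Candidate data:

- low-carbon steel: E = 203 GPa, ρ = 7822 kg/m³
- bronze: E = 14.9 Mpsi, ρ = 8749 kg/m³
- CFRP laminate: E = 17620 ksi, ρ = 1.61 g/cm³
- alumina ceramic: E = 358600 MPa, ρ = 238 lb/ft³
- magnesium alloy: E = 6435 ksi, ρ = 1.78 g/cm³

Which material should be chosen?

CFRP laminate

Convert each candidate to consistent units, then evaluate M:
  low-carbon steel: E = 203.0 GPa, ρ = 7822 kg/m³
  bronze: E = 102.7 GPa, ρ = 8749 kg/m³
  CFRP laminate: E = 121.5 GPa, ρ = 1610 kg/m³
  alumina ceramic: E = 358.6 GPa, ρ = 3812 kg/m³
  magnesium alloy: E = 44.37 GPa, ρ = 1780 kg/m³
  CFRP laminate: M = 3.08×10⁻³
  magnesium alloy: M = 1.99×10⁻³
  alumina ceramic: M = 1.86×10⁻³
  low-carbon steel: M = 0.751×10⁻³
  bronze: M = 0.535×10⁻³
CFRP laminate ranks first.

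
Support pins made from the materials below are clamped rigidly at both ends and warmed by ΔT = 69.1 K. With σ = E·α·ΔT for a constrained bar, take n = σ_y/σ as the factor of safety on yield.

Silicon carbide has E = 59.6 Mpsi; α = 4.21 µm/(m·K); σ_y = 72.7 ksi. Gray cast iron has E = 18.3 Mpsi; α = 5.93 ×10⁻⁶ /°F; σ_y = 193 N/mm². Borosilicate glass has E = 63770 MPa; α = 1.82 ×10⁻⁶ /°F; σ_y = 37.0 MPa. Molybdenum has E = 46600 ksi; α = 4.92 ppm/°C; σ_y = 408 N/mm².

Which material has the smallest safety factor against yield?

gray cast iron

With everything in SI (GPa, ×10⁻⁶/K, MPa):
  silicon carbide: E = 410.9, α = 4.21, σ_y = 501.2 → σ = 120 MPa, n = 4.19
  gray cast iron: E = 126.2, α = 10.7, σ_y = 193.0 → σ = 93.1 MPa, n = 2.07
  borosilicate glass: E = 63.77, α = 3.28, σ_y = 37.00 → σ = 14.4 MPa, n = 2.56
  molybdenum: E = 321.3, α = 4.92, σ_y = 408.0 → σ = 109 MPa, n = 3.74
Gray cast iron has the lowest safety factor, n = 2.07.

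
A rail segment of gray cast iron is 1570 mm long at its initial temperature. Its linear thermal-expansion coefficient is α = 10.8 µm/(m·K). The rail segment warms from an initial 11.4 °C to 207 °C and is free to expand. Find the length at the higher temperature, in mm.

1573.3 mm

ΔT = 207 − 11.4 = 195.6 K.
ΔL = α·L₀·ΔT = 10.8×10⁻⁶ × 1570 mm × 195.6 K = 3.32 mm.
L = L₀ + ΔL = 1570 + 3.32 = 1573.3 mm.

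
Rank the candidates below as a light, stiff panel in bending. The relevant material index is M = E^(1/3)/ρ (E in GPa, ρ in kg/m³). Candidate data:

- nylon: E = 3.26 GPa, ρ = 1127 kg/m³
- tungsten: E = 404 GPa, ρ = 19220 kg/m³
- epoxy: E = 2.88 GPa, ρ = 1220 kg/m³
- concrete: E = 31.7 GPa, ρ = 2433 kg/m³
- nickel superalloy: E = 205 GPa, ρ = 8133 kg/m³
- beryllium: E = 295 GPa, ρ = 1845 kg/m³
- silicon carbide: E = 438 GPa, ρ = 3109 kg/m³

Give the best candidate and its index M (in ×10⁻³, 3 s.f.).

beryllium, M = 3.61×10⁻³

Evaluate M for each candidate:
  beryllium: M = 3.61×10⁻³
  silicon carbide: M = 2.44×10⁻³
  nylon: M = 1.32×10⁻³
  concrete: M = 1.30×10⁻³
  epoxy: M = 1.17×10⁻³
  nickel superalloy: M = 0.725×10⁻³
  tungsten: M = 0.385×10⁻³
Beryllium has the largest M.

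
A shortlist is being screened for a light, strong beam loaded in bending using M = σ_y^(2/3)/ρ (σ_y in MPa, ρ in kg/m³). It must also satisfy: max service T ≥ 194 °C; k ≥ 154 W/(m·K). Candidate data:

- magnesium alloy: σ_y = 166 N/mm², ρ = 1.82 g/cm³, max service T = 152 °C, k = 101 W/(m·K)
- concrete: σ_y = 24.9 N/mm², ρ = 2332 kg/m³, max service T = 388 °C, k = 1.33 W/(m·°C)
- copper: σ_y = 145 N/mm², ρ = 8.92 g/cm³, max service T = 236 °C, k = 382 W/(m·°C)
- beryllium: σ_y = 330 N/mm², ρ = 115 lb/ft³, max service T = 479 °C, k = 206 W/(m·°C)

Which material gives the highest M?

Screen on constraints: max service T ≥ 194 °C; k ≥ 154 W/(m·K). Survivors: copper, beryllium.
Putting every candidate on a common basis:
  copper: σ_y = 145.0 MPa, ρ = 8920 kg/m³
  beryllium: σ_y = 330.0 MPa, ρ = 1842 kg/m³
  beryllium: M = 25.9×10⁻³
  copper: M = 3.09×10⁻³
Highest index: beryllium.

beryllium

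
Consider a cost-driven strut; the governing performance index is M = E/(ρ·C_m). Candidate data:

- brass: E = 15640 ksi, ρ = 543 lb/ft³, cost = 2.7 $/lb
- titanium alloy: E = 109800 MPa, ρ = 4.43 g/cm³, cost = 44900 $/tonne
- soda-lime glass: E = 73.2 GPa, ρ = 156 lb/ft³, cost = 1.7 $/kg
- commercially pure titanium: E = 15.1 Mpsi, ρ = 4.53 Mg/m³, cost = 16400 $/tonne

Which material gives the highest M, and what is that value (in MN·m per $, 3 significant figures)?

Putting every candidate on a common basis:
  brass: E = 107.8 GPa, ρ = 8698 kg/m³, cost = 5.952 $/kg
  titanium alloy: E = 109.8 GPa, ρ = 4430 kg/m³, cost = 44.90 $/kg
  soda-lime glass: E = 73.20 GPa, ρ = 2499 kg/m³, cost = 1.700 $/kg
  commercially pure titanium: E = 104.1 GPa, ρ = 4530 kg/m³, cost = 16.40 $/kg
  soda-lime glass: M = 17.2 MN·m per $
  brass: M = 2.08 MN·m per $
  commercially pure titanium: M = 1.40 MN·m per $
  titanium alloy: M = 0.552 MN·m per $
The maximum is for soda-lime glass.

soda-lime glass, M = 17.2 MN·m per $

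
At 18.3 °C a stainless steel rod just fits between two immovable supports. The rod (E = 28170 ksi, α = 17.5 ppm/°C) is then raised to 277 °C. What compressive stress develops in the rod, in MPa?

E = 28170 ksi = 194.2 GPa.
ΔT = 258.7 K. Constrained thermal stress σ = E·α·ΔT = 194.2×10³ MPa × 17.5×10⁻⁶ × 258.7 = 879 MPa (compressive).

879 MPa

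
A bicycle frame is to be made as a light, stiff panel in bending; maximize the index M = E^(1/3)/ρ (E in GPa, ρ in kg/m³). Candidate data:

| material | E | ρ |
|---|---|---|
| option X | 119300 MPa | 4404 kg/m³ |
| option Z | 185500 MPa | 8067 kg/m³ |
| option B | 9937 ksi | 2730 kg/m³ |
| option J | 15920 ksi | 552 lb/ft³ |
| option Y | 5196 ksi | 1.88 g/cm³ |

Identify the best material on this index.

Normalizing units and computing the index:
  option X: E = 119.3 GPa, ρ = 4404 kg/m³
  option Z: E = 185.5 GPa, ρ = 8067 kg/m³
  option B: E = 68.51 GPa, ρ = 2730 kg/m³
  option J: E = 109.8 GPa, ρ = 8842 kg/m³
  option Y: E = 35.83 GPa, ρ = 1880 kg/m³
  option Y: M = 1.75×10⁻³
  option B: M = 1.50×10⁻³
  option X: M = 1.12×10⁻³
  option Z: M = 0.707×10⁻³
  option J: M = 0.541×10⁻³
Highest index: option Y.

option Y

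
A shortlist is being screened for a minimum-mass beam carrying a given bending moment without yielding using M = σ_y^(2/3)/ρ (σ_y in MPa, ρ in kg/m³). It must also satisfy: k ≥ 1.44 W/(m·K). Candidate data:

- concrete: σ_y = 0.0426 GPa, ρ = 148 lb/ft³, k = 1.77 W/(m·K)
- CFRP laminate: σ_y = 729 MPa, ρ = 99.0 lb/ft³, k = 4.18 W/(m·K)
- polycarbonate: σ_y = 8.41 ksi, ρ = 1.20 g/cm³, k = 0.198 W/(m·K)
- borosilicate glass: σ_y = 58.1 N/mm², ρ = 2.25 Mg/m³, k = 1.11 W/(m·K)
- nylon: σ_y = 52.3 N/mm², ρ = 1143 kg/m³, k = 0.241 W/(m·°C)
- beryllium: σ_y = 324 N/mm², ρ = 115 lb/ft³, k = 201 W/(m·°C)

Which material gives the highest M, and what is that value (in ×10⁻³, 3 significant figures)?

CFRP laminate, M = 51.1×10⁻³

Screen on constraints: k ≥ 1.44 W/(m·K). Survivors: concrete, CFRP laminate, beryllium.
Normalizing units and computing the index:
  concrete: σ_y = 42.60 MPa, ρ = 2371 kg/m³
  CFRP laminate: σ_y = 729.0 MPa, ρ = 1586 kg/m³
  beryllium: σ_y = 324.0 MPa, ρ = 1842 kg/m³
  CFRP laminate: M = 51.1×10⁻³
  beryllium: M = 25.6×10⁻³
  concrete: M = 5.15×10⁻³
CFRP laminate ranks first.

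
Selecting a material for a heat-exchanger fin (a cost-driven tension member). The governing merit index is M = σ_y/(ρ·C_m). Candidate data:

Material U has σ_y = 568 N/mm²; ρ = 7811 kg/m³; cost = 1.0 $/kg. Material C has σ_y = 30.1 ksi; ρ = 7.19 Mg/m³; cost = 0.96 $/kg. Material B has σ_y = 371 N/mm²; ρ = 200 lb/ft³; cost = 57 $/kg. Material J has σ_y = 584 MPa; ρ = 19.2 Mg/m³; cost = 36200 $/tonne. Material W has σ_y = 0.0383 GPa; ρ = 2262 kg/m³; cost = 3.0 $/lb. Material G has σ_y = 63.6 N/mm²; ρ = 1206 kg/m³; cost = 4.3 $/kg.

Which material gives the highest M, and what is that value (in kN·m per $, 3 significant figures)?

material U, M = 72.7 kN·m per $

Normalizing units and computing the index:
  material U: σ_y = 568.0 MPa, ρ = 7811 kg/m³, cost = 1.000 $/kg
  material C: σ_y = 207.5 MPa, ρ = 7190 kg/m³, cost = 0.9600 $/kg
  material B: σ_y = 371.0 MPa, ρ = 3204 kg/m³, cost = 57.00 $/kg
  material J: σ_y = 584.0 MPa, ρ = 19200 kg/m³, cost = 36.20 $/kg
  material W: σ_y = 38.30 MPa, ρ = 2262 kg/m³, cost = 6.614 $/kg
  material G: σ_y = 63.60 MPa, ρ = 1206 kg/m³, cost = 4.300 $/kg
  material U: M = 72.7 kN·m per $
  material C: M = 30.1 kN·m per $
  material G: M = 12.3 kN·m per $
  material W: M = 2.56 kN·m per $
  material B: M = 2.03 kN·m per $
  material J: M = 0.840 kN·m per $
Material U ranks first.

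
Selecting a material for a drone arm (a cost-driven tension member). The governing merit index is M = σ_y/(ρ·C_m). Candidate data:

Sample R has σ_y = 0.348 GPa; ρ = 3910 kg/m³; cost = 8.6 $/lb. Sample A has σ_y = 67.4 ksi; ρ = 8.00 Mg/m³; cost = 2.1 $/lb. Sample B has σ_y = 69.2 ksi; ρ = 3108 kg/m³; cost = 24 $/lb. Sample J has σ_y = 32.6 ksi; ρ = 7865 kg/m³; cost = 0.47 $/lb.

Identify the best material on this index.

sample J

After converting to SI:
  sample R: σ_y = 348.0 MPa, ρ = 3910 kg/m³, cost = 18.96 $/kg
  sample A: σ_y = 464.7 MPa, ρ = 8000 kg/m³, cost = 4.630 $/kg
  sample B: σ_y = 477.1 MPa, ρ = 3108 kg/m³, cost = 52.91 $/kg
  sample J: σ_y = 224.8 MPa, ρ = 7865 kg/m³, cost = 1.036 $/kg
  sample J: M = 27.6 kN·m per $
  sample A: M = 12.5 kN·m per $
  sample R: M = 4.69 kN·m per $
  sample B: M = 2.90 kN·m per $
Sample J ranks first.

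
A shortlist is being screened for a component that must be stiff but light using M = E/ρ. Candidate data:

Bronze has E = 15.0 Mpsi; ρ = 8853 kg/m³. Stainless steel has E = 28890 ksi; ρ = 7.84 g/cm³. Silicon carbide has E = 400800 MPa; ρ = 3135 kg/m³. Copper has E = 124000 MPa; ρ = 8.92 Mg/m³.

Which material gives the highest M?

silicon carbide

Putting every candidate on a common basis:
  bronze: E = 103.4 GPa, ρ = 8853 kg/m³
  stainless steel: E = 199.2 GPa, ρ = 7840 kg/m³
  silicon carbide: E = 400.8 GPa, ρ = 3135 kg/m³
  copper: E = 124.0 GPa, ρ = 8920 kg/m³
  silicon carbide: M = 128 MN·m/kg
  stainless steel: M = 25.4 MN·m/kg
  copper: M = 13.9 MN·m/kg
  bronze: M = 11.7 MN·m/kg
Highest index: silicon carbide.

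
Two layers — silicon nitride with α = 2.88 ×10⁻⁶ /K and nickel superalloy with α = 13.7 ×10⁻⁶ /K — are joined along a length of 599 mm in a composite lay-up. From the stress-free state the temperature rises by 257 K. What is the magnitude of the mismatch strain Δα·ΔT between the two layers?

2.78×10⁻³

Δα = |2.88 − 13.7|×10⁻⁶/K = 10.8×10⁻⁶/K.
Mismatch strain = Δα·ΔT = 10.8×10⁻⁶ × 257.0 = 2.78×10⁻³.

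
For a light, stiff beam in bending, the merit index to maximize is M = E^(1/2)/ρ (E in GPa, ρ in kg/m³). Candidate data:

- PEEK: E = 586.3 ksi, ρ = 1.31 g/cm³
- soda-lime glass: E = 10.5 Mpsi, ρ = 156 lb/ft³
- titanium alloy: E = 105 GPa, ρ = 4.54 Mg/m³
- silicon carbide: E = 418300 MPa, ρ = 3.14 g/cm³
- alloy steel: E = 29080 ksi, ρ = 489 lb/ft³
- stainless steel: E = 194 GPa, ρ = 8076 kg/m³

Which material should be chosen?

After converting to SI:
  PEEK: E = 4.042 GPa, ρ = 1310 kg/m³
  soda-lime glass: E = 72.39 GPa, ρ = 2499 kg/m³
  titanium alloy: E = 105.0 GPa, ρ = 4540 kg/m³
  silicon carbide: E = 418.3 GPa, ρ = 3140 kg/m³
  alloy steel: E = 200.5 GPa, ρ = 7833 kg/m³
  stainless steel: E = 194.0 GPa, ρ = 8076 kg/m³
  silicon carbide: M = 6.51×10⁻³
  soda-lime glass: M = 3.40×10⁻³
  titanium alloy: M = 2.26×10⁻³
  alloy steel: M = 1.81×10⁻³
  stainless steel: M = 1.72×10⁻³
  PEEK: M = 1.53×10⁻³
The maximum is for silicon carbide.

silicon carbide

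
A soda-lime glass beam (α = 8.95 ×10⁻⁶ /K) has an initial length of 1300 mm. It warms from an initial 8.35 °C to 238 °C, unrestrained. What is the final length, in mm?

1302.7 mm

ΔT = 238 − 8.35 = 229.7 K.
ΔL = α·L₀·ΔT = 8.95×10⁻⁶ × 1300 mm × 229.7 K = 2.67 mm.
L = L₀ + ΔL = 1300 + 2.67 = 1302.7 mm.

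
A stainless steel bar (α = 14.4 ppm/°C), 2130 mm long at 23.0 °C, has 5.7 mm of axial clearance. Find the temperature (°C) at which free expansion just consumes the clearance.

α·L₀·ΔT = 5.7 mm ⇒ ΔT = 5.7 / (14.4×10⁻⁶ × 2130.0) = 185.8 K.
T = 23.0 + 185.8 = 208.8 °C.

209 °C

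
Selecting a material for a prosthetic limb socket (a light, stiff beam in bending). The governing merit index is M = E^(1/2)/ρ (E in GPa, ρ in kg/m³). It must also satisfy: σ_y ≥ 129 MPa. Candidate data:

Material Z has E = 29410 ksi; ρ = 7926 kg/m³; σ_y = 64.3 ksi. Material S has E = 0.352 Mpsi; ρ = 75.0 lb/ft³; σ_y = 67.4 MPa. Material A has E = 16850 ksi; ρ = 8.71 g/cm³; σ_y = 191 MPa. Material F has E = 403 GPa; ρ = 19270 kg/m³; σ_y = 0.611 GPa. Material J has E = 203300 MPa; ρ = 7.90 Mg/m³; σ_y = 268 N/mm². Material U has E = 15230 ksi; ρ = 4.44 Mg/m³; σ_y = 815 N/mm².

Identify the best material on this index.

Screen on constraints: σ_y ≥ 129 MPa. Survivors: material Z, material A, material F, material J, material U.
After converting to SI:
  material Z: E = 202.8 GPa, ρ = 7926 kg/m³
  material A: E = 116.2 GPa, ρ = 8710 kg/m³
  material F: E = 403.0 GPa, ρ = 19270 kg/m³
  material J: E = 203.3 GPa, ρ = 7900 kg/m³
  material U: E = 105.0 GPa, ρ = 4440 kg/m³
  material U: M = 2.31×10⁻³
  material J: M = 1.80×10⁻³
  material Z: M = 1.80×10⁻³
  material A: M = 1.24×10⁻³
  material F: M = 1.04×10⁻³
Material U has the largest M.

material U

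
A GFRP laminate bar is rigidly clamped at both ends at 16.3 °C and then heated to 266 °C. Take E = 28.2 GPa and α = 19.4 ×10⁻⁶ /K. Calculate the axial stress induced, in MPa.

137 MPa

ΔT = 249.7 K. Constrained thermal stress σ = E·α·ΔT = 28.20×10³ MPa × 19.4×10⁻⁶ × 249.7 = 137 MPa (compressive).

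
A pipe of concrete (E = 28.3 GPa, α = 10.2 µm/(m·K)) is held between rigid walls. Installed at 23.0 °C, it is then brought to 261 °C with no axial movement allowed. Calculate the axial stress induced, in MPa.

68.7 MPa

ΔT = 238.0 K. Constrained thermal stress σ = E·α·ΔT = 28.30×10³ MPa × 10.2×10⁻⁶ × 238.0 = 68.7 MPa (compressive).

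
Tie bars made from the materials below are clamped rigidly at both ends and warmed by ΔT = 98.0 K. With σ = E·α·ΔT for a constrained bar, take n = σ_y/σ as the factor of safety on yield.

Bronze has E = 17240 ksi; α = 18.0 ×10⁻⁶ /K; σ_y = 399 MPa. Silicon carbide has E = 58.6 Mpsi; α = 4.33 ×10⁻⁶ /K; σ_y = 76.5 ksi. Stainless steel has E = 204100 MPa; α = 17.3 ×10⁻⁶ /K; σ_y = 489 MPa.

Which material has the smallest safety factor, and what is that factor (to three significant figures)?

stainless steel, n = 1.41

In consistent units (E in GPa, α in ×10⁻⁶/K, σ_y in MPa):
  bronze: E = 118.9, α = 18.0, σ_y = 399.0 → σ = 210 MPa, n = 1.90
  silicon carbide: E = 404.0, α = 4.33, σ_y = 527.4 → σ = 171 MPa, n = 3.08
  stainless steel: E = 204.1, α = 17.3, σ_y = 489.0 → σ = 346 MPa, n = 1.41
Smallest n: stainless steel with n = 1.41.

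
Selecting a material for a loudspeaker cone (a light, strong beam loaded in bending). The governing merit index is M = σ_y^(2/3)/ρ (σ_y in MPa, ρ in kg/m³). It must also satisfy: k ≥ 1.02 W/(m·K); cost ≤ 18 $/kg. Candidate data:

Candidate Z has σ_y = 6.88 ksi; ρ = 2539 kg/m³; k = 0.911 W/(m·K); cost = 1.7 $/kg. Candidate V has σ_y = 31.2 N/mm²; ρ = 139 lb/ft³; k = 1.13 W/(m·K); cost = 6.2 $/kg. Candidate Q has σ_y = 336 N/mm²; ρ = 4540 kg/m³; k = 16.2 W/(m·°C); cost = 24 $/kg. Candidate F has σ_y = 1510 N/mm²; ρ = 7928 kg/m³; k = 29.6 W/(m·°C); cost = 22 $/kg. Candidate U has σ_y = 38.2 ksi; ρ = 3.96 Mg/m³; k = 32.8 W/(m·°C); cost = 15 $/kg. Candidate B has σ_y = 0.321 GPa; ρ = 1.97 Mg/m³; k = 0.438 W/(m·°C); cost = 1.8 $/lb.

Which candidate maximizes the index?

Screen on constraints: k ≥ 1.02 W/(m·K); cost ≤ 18 $/kg. Survivors: candidate V, candidate U.
Convert each candidate to consistent units, then evaluate M:
  candidate V: σ_y = 31.20 MPa, ρ = 2227 kg/m³
  candidate U: σ_y = 263.4 MPa, ρ = 3960 kg/m³
  candidate U: M = 10.4×10⁻³
  candidate V: M = 4.45×10⁻³
Candidate U has the largest M.

candidate U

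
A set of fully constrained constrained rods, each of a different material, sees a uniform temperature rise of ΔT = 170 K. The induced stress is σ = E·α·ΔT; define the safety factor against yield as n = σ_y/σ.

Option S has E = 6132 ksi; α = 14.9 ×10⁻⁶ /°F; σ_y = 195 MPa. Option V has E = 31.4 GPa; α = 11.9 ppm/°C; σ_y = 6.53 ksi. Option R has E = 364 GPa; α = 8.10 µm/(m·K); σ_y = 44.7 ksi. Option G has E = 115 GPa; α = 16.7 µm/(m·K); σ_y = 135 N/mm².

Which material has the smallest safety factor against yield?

Converting E to GPa, α to ×10⁻⁶/K, σ_y to MPa, then σ and n for each:
  option S: E = 42.28, α = 26.8, σ_y = 195.0 → σ = 193 MPa, n = 1.01
  option V: E = 31.40, α = 11.9, σ_y = 45.02 → σ = 63.5 MPa, n = 0.709
  option R: E = 364.0, α = 8.10, σ_y = 308.2 → σ = 501 MPa, n = 0.615
  option G: E = 115.0, α = 16.7, σ_y = 135.0 → σ = 326 MPa, n = 0.413
The minimum is option G at n = 0.413.

option G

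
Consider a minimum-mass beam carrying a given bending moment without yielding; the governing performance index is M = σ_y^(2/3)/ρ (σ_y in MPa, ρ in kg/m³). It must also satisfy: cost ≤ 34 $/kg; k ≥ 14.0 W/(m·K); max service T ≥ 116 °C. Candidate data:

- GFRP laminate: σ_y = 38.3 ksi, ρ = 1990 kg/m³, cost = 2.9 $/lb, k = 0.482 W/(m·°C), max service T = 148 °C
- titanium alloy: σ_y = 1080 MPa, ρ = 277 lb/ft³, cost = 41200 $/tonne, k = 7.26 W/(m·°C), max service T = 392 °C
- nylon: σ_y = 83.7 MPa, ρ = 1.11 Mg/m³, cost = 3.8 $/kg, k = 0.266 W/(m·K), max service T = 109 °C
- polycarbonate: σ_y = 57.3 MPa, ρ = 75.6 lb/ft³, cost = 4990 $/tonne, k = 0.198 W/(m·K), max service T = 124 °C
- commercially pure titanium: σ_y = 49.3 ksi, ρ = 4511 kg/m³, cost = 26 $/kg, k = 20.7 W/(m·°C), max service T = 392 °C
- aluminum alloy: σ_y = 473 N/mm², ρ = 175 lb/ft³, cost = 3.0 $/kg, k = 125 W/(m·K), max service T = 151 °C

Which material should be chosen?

Screen on constraints: cost ≤ 34 $/kg; k ≥ 14.0 W/(m·K); max service T ≥ 116 °C. Survivors: commercially pure titanium, aluminum alloy.
Normalizing units and computing the index:
  commercially pure titanium: σ_y = 339.9 MPa, ρ = 4511 kg/m³
  aluminum alloy: σ_y = 473.0 MPa, ρ = 2803 kg/m³
  aluminum alloy: M = 21.7×10⁻³
  commercially pure titanium: M = 10.8×10⁻³
Aluminum alloy ranks first.

aluminum alloy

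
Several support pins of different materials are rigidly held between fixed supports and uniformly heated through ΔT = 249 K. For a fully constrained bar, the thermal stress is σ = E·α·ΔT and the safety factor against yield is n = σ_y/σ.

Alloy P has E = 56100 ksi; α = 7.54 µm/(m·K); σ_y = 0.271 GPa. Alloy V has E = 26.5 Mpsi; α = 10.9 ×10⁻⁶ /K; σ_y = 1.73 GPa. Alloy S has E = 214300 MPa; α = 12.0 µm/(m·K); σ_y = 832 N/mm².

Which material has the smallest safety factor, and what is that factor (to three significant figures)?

alloy P, n = 0.373

Converting E to GPa, α to ×10⁻⁶/K, σ_y to MPa, then σ and n for each:
  alloy P: E = 386.8, α = 7.54, σ_y = 271.0 → σ = 726 MPa, n = 0.373
  alloy V: E = 182.7, α = 10.9, σ_y = 1730 → σ = 496 MPa, n = 3.49
  alloy S: E = 214.3, α = 12.0, σ_y = 832.0 → σ = 640 MPa, n = 1.30
Alloy P has the lowest safety factor, n = 0.373.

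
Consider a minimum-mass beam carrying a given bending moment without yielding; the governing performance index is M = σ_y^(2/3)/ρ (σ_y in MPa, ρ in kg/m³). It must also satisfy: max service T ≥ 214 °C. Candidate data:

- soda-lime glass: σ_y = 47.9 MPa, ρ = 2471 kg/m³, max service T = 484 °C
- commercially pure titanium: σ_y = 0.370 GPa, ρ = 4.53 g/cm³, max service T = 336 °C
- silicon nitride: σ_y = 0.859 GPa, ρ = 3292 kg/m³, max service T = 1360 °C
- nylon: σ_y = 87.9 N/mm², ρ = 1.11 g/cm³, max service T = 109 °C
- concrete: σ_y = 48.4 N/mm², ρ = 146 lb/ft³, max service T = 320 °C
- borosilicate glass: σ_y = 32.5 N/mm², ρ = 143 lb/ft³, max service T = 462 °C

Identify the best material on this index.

silicon nitride

Screen on constraints: max service T ≥ 214 °C. Survivors: soda-lime glass, commercially pure titanium, silicon nitride, concrete, borosilicate glass.
Putting every candidate on a common basis:
  soda-lime glass: σ_y = 47.90 MPa, ρ = 2471 kg/m³
  commercially pure titanium: σ_y = 370.0 MPa, ρ = 4530 kg/m³
  silicon nitride: σ_y = 859.0 MPa, ρ = 3292 kg/m³
  concrete: σ_y = 48.40 MPa, ρ = 2339 kg/m³
  borosilicate glass: σ_y = 32.50 MPa, ρ = 2291 kg/m³
  silicon nitride: M = 27.4×10⁻³
  commercially pure titanium: M = 11.4×10⁻³
  concrete: M = 5.68×10⁻³
  soda-lime glass: M = 5.34×10⁻³
  borosilicate glass: M = 4.45×10⁻³
The maximum is for silicon nitride.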